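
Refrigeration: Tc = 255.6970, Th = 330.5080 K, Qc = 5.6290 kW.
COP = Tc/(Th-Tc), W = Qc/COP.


COP = 255.6970 / 74.8110 = 3.4179
W = 5.6290 / 3.4179 = 1.6469 kW

COP = 3.4179, W = 1.6469 kW


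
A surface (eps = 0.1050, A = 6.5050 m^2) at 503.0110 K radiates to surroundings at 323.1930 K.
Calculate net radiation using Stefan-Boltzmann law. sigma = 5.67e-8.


T^4 = 6.4019e+10
Tsurr^4 = 1.0911e+10
Q = 0.1050 * 5.67e-8 * 6.5050 * 5.3109e+10 = 2056.7633 W

2056.7633 W


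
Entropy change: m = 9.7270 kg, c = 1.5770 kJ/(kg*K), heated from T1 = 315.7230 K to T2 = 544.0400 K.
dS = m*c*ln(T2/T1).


T2/T1 = 1.7232
ln(T2/T1) = 0.5442
dS = 9.7270 * 1.5770 * 0.5442 = 8.3471 kJ/K

8.3471 kJ/K


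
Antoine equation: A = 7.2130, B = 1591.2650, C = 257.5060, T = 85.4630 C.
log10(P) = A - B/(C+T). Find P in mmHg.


C+T = 342.9690
B/(C+T) = 4.6397
log10(P) = 7.2130 - 4.6397 = 2.5733
P = 10^2.5733 = 374.3899 mmHg

374.3899 mmHg


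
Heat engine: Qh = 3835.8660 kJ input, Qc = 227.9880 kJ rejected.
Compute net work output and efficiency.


W = 3835.8660 - 227.9880 = 3607.8780 kJ
eta = 3607.8780 / 3835.8660 = 0.9406 = 94.0564%

W = 3607.8780 kJ, eta = 94.0564%


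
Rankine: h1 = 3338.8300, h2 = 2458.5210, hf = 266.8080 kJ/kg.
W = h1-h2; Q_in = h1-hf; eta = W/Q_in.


W = 880.3090 kJ/kg
Q_in = 3072.0220 kJ/kg
eta = 0.2866 = 28.6557%

eta = 28.6557%


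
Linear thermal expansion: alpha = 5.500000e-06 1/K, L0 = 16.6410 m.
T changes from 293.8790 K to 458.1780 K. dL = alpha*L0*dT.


dT = 164.2990 K
dL = 5.500000e-06 * 16.6410 * 164.2990 = 0.015038 m
L_final = 16.656038 m

dL = 0.015038 m


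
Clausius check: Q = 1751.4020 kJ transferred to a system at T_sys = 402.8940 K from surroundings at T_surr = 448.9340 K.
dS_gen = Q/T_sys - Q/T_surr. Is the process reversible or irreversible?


dS_sys = 1751.4020/402.8940 = 4.3471 kJ/K
dS_surr = -1751.4020/448.9340 = -3.9012 kJ/K
dS_gen = 4.3471 - 3.9012 = 0.4458 kJ/K (irreversible)

dS_gen = 0.4458 kJ/K, irreversible


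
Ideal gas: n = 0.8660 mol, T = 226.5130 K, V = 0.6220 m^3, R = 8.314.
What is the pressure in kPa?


P = nRT/V = 0.8660 * 8.314 * 226.5130 / 0.6220
= 1630.8764 / 0.6220 = 2621.9878 Pa = 2.6220 kPa

2.6220 kPa


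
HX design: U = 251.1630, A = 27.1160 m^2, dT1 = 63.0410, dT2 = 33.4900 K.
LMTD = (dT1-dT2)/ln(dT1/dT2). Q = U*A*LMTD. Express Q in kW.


LMTD = 46.7181 K
Q = 251.1630 * 27.1160 * 46.7181 = 318175.3705 W = 318.1754 kW

318.1754 kW


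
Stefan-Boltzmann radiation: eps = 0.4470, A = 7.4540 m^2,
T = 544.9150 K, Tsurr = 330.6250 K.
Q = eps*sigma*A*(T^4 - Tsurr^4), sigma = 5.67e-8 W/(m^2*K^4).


T^4 = 8.8169e+10
Tsurr^4 = 1.1949e+10
Q = 0.4470 * 5.67e-8 * 7.4540 * 7.6220e+10 = 14399.4585 W

14399.4585 W


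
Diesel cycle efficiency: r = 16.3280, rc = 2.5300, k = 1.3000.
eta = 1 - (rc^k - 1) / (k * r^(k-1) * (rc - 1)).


r^(k-1) = 2.3114
rc^k = 3.3424
eta = 0.4905 = 49.0500%

49.0500%


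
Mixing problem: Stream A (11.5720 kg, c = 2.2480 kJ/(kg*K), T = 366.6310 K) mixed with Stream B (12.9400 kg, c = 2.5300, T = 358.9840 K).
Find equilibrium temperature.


num = 21289.9760
den = 58.7521
Tf = 362.3699 K

362.3699 K


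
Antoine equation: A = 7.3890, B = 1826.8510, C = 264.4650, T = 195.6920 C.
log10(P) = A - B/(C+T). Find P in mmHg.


C+T = 460.1570
B/(C+T) = 3.9701
log10(P) = 7.3890 - 3.9701 = 3.4189
P = 10^3.4189 = 2623.8547 mmHg

2623.8547 mmHg


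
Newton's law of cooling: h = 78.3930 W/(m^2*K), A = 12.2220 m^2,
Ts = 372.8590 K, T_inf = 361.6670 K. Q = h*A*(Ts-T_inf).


dT = 11.1920 K
Q = 78.3930 * 12.2220 * 11.1920 = 10723.2706 W

10723.2706 W


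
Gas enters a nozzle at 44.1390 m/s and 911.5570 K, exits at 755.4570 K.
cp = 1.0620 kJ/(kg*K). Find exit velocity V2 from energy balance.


dT = 156.1000 K
2*cp*1000*dT = 331556.4000
V1^2 = 1948.2513
V2 = sqrt(333504.6513) = 577.4986 m/s

577.4986 m/s


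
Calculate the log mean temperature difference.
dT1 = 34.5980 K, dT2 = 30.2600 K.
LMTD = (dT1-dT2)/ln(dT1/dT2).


dT1/dT2 = 1.1434
ln(dT1/dT2) = 0.1340
LMTD = 4.3380 / 0.1340 = 32.3806 K

32.3806 K


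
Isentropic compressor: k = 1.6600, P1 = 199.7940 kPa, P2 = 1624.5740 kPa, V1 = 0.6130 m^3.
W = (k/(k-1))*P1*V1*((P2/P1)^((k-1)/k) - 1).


(k-1)/k = 0.3976
(P2/P1)^exp = 2.3008
W = 2.5152 * 199.7940 * 0.6130 * (2.3008 - 1) = 400.6834 kJ

400.6834 kJ


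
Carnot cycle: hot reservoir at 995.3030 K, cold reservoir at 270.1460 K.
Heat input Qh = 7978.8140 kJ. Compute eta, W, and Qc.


eta = 1 - 270.1460/995.3030 = 0.7286
W = 0.7286 * 7978.8140 = 5813.1974 kJ
Qc = 7978.8140 - 5813.1974 = 2165.6166 kJ

eta = 72.8579%, W = 5813.1974 kJ, Qc = 2165.6166 kJ


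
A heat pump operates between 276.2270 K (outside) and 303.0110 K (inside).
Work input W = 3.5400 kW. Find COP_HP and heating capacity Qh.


COP = 303.0110 / 26.7840 = 11.3131
Qh = 11.3131 * 3.5400 = 40.0485 kW

COP = 11.3131, Qh = 40.0485 kW


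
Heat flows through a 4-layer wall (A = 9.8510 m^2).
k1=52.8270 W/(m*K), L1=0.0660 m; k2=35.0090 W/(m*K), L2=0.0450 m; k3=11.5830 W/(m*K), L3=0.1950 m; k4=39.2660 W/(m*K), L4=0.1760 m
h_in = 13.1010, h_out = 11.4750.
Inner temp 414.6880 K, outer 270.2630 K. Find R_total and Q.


R_conv_in = 1/(13.1010*9.8510) = 0.0077
R_1 = 0.0660/(52.8270*9.8510) = 0.0001
R_2 = 0.0450/(35.0090*9.8510) = 0.0001
R_3 = 0.1950/(11.5830*9.8510) = 0.0017
R_4 = 0.1760/(39.2660*9.8510) = 0.0005
R_conv_out = 1/(11.4750*9.8510) = 0.0088
R_total = 0.0190 K/W
Q = 144.4250 / 0.0190 = 7594.8627 W

R_total = 0.0190 K/W, Q = 7594.8627 W


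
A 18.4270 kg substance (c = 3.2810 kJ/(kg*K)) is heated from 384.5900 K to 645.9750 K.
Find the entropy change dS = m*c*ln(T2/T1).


T2/T1 = 1.6796
ln(T2/T1) = 0.5186
dS = 18.4270 * 3.2810 * 0.5186 = 31.3530 kJ/K

31.3530 kJ/K


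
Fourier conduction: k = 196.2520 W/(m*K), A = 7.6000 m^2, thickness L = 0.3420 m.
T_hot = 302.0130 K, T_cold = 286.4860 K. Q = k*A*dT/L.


dT = 15.5270 K
Q = 196.2520 * 7.6000 * 15.5270 / 0.3420 = 67715.6623 W

67715.6623 W


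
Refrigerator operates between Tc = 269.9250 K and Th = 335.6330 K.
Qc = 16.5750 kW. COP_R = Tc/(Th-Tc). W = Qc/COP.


COP = 269.9250 / 65.7080 = 4.1079
W = 16.5750 / 4.1079 = 4.0349 kW

COP = 4.1079, W = 4.0349 kW


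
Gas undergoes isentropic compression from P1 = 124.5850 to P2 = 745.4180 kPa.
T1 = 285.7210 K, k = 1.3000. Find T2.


(k-1)/k = 0.2308
(P2/P1)^exp = 1.5111
T2 = 285.7210 * 1.5111 = 431.7523 K

431.7523 K


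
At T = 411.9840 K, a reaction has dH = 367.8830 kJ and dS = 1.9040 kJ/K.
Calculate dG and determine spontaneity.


T*dS = 411.9840 * 1.9040 = 784.4175 kJ
dG = 367.8830 - 784.4175 = -416.5345 kJ (spontaneous)

dG = -416.5345 kJ, spontaneous


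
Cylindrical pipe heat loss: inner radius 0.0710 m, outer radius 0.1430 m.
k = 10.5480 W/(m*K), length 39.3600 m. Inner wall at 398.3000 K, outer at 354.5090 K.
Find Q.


dT = 43.7910 K
ln(ro/ri) = 0.7002
Q = 2*pi*10.5480*39.3600*43.7910 / 0.7002 = 163150.9841 W

163150.9841 W


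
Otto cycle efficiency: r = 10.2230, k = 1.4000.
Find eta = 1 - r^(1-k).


r^(k-1) = 2.5341
eta = 1 - 1/2.5341 = 0.6054 = 60.5389%

60.5389%


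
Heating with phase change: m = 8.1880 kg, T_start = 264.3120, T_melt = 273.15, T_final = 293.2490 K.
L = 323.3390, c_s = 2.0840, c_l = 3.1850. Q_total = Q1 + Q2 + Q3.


Q1 (sensible, solid) = 8.1880 * 2.0840 * 8.8380 = 150.8098 kJ
Q2 (latent) = 8.1880 * 323.3390 = 2647.4997 kJ
Q3 (sensible, liquid) = 8.1880 * 3.1850 * 20.0990 = 524.1574 kJ
Q_total = 3322.4669 kJ

3322.4669 kJ


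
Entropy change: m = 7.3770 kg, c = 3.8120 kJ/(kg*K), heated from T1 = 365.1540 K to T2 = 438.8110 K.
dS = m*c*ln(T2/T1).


T2/T1 = 1.2017
ln(T2/T1) = 0.1837
dS = 7.3770 * 3.8120 * 0.1837 = 5.1672 kJ/K

5.1672 kJ/K


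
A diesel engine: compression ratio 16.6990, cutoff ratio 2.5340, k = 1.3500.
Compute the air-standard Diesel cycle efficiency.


r^(k-1) = 2.6788
rc^k = 3.5086
eta = 0.5478 = 54.7793%

54.7793%


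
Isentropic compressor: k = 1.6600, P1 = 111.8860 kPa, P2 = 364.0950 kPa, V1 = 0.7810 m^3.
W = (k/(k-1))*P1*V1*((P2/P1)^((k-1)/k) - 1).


(k-1)/k = 0.3976
(P2/P1)^exp = 1.5986
W = 2.5152 * 111.8860 * 0.7810 * (1.5986 - 1) = 131.5619 kJ

131.5619 kJ


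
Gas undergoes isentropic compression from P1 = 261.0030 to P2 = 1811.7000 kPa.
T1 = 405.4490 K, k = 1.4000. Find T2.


(k-1)/k = 0.2857
(P2/P1)^exp = 1.7394
T2 = 405.4490 * 1.7394 = 705.2578 K

705.2578 K


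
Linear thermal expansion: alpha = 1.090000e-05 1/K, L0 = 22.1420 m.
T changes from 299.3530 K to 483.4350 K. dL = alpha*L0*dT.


dT = 184.0820 K
dL = 1.090000e-05 * 22.1420 * 184.0820 = 0.044428 m
L_final = 22.186428 m

dL = 0.044428 m


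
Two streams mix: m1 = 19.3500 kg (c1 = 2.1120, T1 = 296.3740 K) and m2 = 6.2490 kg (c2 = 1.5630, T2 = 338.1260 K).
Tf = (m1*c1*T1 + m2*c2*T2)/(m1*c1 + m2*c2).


num = 15414.5154
den = 50.6344
Tf = 304.4278 K

304.4278 K


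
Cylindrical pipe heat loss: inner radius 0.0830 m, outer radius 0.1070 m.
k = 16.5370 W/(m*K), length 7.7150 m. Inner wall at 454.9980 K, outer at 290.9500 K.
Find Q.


dT = 164.0480 K
ln(ro/ri) = 0.2540
Q = 2*pi*16.5370*7.7150*164.0480 / 0.2540 = 517761.6497 W

517761.6497 W


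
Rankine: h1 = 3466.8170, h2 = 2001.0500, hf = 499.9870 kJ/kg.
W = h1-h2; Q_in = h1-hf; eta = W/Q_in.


W = 1465.7670 kJ/kg
Q_in = 2966.8300 kJ/kg
eta = 0.4941 = 49.4052%

eta = 49.4052%


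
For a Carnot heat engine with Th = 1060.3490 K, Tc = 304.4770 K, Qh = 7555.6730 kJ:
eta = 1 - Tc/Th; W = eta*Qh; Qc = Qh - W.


eta = 1 - 304.4770/1060.3490 = 0.7129
W = 0.7129 * 7555.6730 = 5386.0773 kJ
Qc = 7555.6730 - 5386.0773 = 2169.5957 kJ

eta = 71.2852%, W = 5386.0773 kJ, Qc = 2169.5957 kJ


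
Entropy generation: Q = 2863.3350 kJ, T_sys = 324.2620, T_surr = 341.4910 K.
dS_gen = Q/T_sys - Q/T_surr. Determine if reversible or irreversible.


dS_sys = 2863.3350/324.2620 = 8.8303 kJ/K
dS_surr = -2863.3350/341.4910 = -8.3848 kJ/K
dS_gen = 8.8303 - 8.3848 = 0.4455 kJ/K (irreversible)

dS_gen = 0.4455 kJ/K, irreversible


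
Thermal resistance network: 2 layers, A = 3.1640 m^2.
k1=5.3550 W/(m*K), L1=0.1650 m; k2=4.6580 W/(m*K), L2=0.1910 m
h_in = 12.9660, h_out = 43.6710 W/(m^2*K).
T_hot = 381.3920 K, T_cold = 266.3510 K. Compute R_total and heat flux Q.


R_conv_in = 1/(12.9660*3.1640) = 0.0244
R_1 = 0.1650/(5.3550*3.1640) = 0.0097
R_2 = 0.1910/(4.6580*3.1640) = 0.0130
R_conv_out = 1/(43.6710*3.1640) = 0.0072
R_total = 0.0543 K/W
Q = 115.0410 / 0.0543 = 2118.1857 W

R_total = 0.0543 K/W, Q = 2118.1857 W


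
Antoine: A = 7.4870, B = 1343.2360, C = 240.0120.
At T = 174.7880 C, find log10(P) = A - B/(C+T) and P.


C+T = 414.8000
B/(C+T) = 3.2383
log10(P) = 7.4870 - 3.2383 = 4.2487
P = 10^4.2487 = 17730.7103 mmHg

17730.7103 mmHg


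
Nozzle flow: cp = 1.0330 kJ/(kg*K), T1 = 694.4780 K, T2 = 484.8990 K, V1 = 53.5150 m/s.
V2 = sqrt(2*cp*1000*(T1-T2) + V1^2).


dT = 209.5790 K
2*cp*1000*dT = 432990.2140
V1^2 = 2863.8552
V2 = sqrt(435854.0692) = 660.1924 m/s

660.1924 m/s


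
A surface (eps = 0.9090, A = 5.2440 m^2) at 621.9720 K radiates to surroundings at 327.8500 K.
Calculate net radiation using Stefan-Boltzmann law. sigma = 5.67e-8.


T^4 = 1.4965e+11
Tsurr^4 = 1.1553e+10
Q = 0.9090 * 5.67e-8 * 5.2440 * 1.3810e+11 = 37325.0620 W

37325.0620 W


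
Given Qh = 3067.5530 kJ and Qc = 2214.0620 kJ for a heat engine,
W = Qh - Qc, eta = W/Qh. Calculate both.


W = 3067.5530 - 2214.0620 = 853.4910 kJ
eta = 853.4910 / 3067.5530 = 0.2782 = 27.8232%

W = 853.4910 kJ, eta = 27.8232%


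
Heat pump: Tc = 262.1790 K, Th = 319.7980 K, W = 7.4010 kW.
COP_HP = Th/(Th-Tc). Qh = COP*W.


COP = 319.7980 / 57.6190 = 5.5502
Qh = 5.5502 * 7.4010 = 41.0772 kW

COP = 5.5502, Qh = 41.0772 kW


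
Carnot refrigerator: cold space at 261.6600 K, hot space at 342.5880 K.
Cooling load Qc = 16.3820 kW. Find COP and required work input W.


COP = 261.6600 / 80.9280 = 3.2332
W = 16.3820 / 3.2332 = 5.0667 kW

COP = 3.2332, W = 5.0667 kW


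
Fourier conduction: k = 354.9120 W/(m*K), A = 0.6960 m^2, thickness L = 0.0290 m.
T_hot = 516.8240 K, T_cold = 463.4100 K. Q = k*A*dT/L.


dT = 53.4140 K
Q = 354.9120 * 0.6960 * 53.4140 / 0.0290 = 454974.4696 W

454974.4696 W


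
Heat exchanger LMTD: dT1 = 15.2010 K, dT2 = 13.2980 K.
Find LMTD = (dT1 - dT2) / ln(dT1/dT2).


dT1/dT2 = 1.1431
ln(dT1/dT2) = 0.1337
LMTD = 1.9030 / 0.1337 = 14.2283 K

14.2283 K


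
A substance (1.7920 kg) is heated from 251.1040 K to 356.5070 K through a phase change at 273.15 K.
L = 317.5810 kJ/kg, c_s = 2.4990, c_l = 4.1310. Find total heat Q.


Q1 (sensible, solid) = 1.7920 * 2.4990 * 22.0460 = 98.7266 kJ
Q2 (latent) = 1.7920 * 317.5810 = 569.1052 kJ
Q3 (sensible, liquid) = 1.7920 * 4.1310 * 83.3570 = 617.0712 kJ
Q_total = 1284.9029 kJ

1284.9029 kJ


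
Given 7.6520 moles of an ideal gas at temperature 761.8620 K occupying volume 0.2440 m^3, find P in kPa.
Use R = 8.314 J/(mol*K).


P = nRT/V = 7.6520 * 8.314 * 761.8620 / 0.2440
= 48468.6914 / 0.2440 = 198642.1777 Pa = 198.6422 kPa

198.6422 kPa


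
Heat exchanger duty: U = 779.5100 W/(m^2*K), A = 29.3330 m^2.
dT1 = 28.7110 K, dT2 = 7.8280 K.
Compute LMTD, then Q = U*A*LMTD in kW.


LMTD = 16.0691 K
Q = 779.5100 * 29.3330 * 16.0691 = 367426.3427 W = 367.4263 kW

367.4263 kW


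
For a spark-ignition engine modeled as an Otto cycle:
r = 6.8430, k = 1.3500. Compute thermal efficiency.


r^(k-1) = 1.9604
eta = 1 - 1/1.9604 = 0.4899 = 48.9890%

48.9890%


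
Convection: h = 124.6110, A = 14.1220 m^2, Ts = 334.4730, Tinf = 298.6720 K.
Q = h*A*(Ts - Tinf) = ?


dT = 35.8010 K
Q = 124.6110 * 14.1220 * 35.8010 = 63001.0440 W

63001.0440 W


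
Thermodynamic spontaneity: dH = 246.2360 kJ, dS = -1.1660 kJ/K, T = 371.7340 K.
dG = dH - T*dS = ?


T*dS = 371.7340 * -1.1660 = -433.4418 kJ
dG = 246.2360 + 433.4418 = 679.6778 kJ (non-spontaneous)

dG = 679.6778 kJ, non-spontaneous


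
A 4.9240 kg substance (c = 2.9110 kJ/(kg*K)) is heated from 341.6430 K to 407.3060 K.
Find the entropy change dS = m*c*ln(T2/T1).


T2/T1 = 1.1922
ln(T2/T1) = 0.1758
dS = 4.9240 * 2.9110 * 0.1758 = 2.5199 kJ/K

2.5199 kJ/K


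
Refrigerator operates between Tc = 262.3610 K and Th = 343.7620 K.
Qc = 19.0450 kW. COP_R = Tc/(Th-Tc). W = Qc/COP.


COP = 262.3610 / 81.4010 = 3.2231
W = 19.0450 / 3.2231 = 5.9090 kW

COP = 3.2231, W = 5.9090 kW


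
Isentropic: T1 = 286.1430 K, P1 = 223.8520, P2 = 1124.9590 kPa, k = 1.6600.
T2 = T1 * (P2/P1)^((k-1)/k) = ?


(k-1)/k = 0.3976
(P2/P1)^exp = 1.9001
T2 = 286.1430 * 1.9001 = 543.7056 K

543.7056 K


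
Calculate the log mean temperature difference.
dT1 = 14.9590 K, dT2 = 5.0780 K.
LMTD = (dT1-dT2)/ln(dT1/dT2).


dT1/dT2 = 2.9458
ln(dT1/dT2) = 1.0804
LMTD = 9.8810 / 1.0804 = 9.1457 K

9.1457 K


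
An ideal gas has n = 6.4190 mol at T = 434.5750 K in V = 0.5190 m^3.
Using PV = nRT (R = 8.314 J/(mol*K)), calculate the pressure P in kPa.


P = nRT/V = 6.4190 * 8.314 * 434.5750 / 0.5190
= 23192.2100 / 0.5190 = 44686.3391 Pa = 44.6863 kPa

44.6863 kPa


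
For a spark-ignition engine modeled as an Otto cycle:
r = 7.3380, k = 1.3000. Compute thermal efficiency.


r^(k-1) = 1.8183
eta = 1 - 1/1.8183 = 0.4500 = 45.0046%

45.0046%


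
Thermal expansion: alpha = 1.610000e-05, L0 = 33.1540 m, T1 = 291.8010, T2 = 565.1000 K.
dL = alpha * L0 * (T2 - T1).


dT = 273.2990 K
dL = 1.610000e-05 * 33.1540 * 273.2990 = 0.145881 m
L_final = 33.299881 m

dL = 0.145881 m


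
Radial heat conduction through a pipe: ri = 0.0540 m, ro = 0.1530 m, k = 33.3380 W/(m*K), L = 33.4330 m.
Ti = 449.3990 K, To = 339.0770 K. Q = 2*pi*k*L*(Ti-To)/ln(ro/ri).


dT = 110.3220 K
ln(ro/ri) = 1.0415
Q = 2*pi*33.3380*33.4330*110.3220 / 1.0415 = 741851.2713 W

741851.2713 W


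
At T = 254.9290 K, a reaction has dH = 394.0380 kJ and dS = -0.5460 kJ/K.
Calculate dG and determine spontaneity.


T*dS = 254.9290 * -0.5460 = -139.1912 kJ
dG = 394.0380 + 139.1912 = 533.2292 kJ (non-spontaneous)

dG = 533.2292 kJ, non-spontaneous


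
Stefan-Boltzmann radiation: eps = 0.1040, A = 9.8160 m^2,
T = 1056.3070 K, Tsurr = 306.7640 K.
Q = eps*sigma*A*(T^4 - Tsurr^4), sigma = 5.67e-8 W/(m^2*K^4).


T^4 = 1.2450e+12
Tsurr^4 = 8.8556e+09
Q = 0.1040 * 5.67e-8 * 9.8160 * 1.2361e+12 = 71550.2860 W

71550.2860 W


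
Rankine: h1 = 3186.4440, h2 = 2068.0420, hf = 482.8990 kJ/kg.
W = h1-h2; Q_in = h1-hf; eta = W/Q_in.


W = 1118.4020 kJ/kg
Q_in = 2703.5450 kJ/kg
eta = 0.4137 = 41.3680%

eta = 41.3680%


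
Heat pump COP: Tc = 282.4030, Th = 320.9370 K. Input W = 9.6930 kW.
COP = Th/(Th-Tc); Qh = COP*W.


COP = 320.9370 / 38.5340 = 8.3287
Qh = 8.3287 * 9.6930 = 80.7298 kW

COP = 8.3287, Qh = 80.7298 kW


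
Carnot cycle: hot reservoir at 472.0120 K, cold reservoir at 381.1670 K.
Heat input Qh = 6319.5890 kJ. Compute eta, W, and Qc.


eta = 1 - 381.1670/472.0120 = 0.1925
W = 0.1925 * 6319.5890 = 1216.2891 kJ
Qc = 6319.5890 - 1216.2891 = 5103.2999 kJ

eta = 19.2463%, W = 1216.2891 kJ, Qc = 5103.2999 kJ


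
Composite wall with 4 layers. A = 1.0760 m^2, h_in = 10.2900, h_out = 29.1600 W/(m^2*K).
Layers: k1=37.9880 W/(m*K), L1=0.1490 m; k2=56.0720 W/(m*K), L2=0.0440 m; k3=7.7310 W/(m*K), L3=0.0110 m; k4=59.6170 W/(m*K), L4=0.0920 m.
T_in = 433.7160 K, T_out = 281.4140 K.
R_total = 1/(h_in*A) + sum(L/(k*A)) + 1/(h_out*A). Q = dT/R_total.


R_conv_in = 1/(10.2900*1.0760) = 0.0903
R_1 = 0.1490/(37.9880*1.0760) = 0.0036
R_2 = 0.0440/(56.0720*1.0760) = 0.0007
R_3 = 0.0110/(7.7310*1.0760) = 0.0013
R_4 = 0.0920/(59.6170*1.0760) = 0.0014
R_conv_out = 1/(29.1600*1.0760) = 0.0319
R_total = 0.1293 K/W
Q = 152.3020 / 0.1293 = 1177.7143 W

R_total = 0.1293 K/W, Q = 1177.7143 W


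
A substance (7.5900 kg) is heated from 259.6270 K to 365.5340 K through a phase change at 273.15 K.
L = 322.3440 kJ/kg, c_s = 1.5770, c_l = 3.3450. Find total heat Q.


Q1 (sensible, solid) = 7.5900 * 1.5770 * 13.5230 = 161.8626 kJ
Q2 (latent) = 7.5900 * 322.3440 = 2446.5910 kJ
Q3 (sensible, liquid) = 7.5900 * 3.3450 * 92.3840 = 2345.4958 kJ
Q_total = 4953.9494 kJ

4953.9494 kJ


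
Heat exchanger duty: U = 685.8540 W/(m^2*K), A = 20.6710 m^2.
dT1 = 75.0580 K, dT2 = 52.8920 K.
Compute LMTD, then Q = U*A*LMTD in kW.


LMTD = 63.3298 K
Q = 685.8540 * 20.6710 * 63.3298 = 897844.6905 W = 897.8447 kW

897.8447 kW


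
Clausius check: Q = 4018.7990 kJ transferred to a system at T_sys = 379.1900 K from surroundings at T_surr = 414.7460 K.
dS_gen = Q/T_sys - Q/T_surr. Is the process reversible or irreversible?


dS_sys = 4018.7990/379.1900 = 10.5984 kJ/K
dS_surr = -4018.7990/414.7460 = -9.6898 kJ/K
dS_gen = 10.5984 - 9.6898 = 0.9086 kJ/K (irreversible)

dS_gen = 0.9086 kJ/K, irreversible


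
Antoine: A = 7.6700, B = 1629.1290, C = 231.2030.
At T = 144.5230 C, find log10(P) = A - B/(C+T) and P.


C+T = 375.7260
B/(C+T) = 4.3359
log10(P) = 7.6700 - 4.3359 = 3.3341
P = 10^3.3341 = 2157.9948 mmHg

2157.9948 mmHg


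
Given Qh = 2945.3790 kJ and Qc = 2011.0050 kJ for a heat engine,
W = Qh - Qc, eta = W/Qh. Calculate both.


W = 2945.3790 - 2011.0050 = 934.3740 kJ
eta = 934.3740 / 2945.3790 = 0.3172 = 31.7234%

W = 934.3740 kJ, eta = 31.7234%


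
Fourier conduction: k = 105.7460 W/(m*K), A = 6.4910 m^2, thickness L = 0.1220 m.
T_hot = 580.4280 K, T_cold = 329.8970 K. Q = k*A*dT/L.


dT = 250.5310 K
Q = 105.7460 * 6.4910 * 250.5310 / 0.1220 = 1409539.3316 W

1409539.3316 W


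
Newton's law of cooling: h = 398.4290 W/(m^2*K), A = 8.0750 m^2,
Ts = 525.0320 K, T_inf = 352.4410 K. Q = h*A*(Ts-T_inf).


dT = 172.5910 K
Q = 398.4290 * 8.0750 * 172.5910 = 555279.4708 W

555279.4708 W


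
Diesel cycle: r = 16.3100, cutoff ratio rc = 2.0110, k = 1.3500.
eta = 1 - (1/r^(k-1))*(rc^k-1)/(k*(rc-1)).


r^(k-1) = 2.6568
rc^k = 2.5681
eta = 0.5676 = 56.7565%

56.7565%


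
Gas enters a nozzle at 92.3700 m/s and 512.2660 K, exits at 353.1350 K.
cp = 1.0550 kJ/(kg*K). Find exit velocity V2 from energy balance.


dT = 159.1310 K
2*cp*1000*dT = 335766.4100
V1^2 = 8532.2169
V2 = sqrt(344298.6269) = 586.7697 m/s

586.7697 m/s


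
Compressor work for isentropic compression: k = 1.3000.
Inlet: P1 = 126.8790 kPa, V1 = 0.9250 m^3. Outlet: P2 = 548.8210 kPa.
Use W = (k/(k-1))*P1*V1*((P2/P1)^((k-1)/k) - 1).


(k-1)/k = 0.2308
(P2/P1)^exp = 1.4021
W = 4.3333 * 126.8790 * 0.9250 * (1.4021 - 1) = 204.4968 kJ

204.4968 kJ


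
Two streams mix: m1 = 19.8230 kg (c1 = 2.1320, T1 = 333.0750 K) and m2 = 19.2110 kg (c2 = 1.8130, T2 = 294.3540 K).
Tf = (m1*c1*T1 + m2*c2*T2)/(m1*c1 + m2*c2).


num = 24328.8428
den = 77.0922
Tf = 315.5812 K

315.5812 K


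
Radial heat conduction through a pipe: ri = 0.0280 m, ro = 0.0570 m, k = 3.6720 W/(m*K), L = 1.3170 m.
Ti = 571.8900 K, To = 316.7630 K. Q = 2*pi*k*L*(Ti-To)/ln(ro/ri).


dT = 255.1270 K
ln(ro/ri) = 0.7108
Q = 2*pi*3.6720*1.3170*255.1270 / 0.7108 = 10905.5796 W

10905.5796 W


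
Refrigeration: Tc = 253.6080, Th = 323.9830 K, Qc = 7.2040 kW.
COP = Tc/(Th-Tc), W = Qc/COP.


COP = 253.6080 / 70.3750 = 3.6037
W = 7.2040 / 3.6037 = 1.9991 kW

COP = 3.6037, W = 1.9991 kW


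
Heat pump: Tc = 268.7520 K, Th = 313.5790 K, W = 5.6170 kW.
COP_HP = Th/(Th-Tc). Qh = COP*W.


COP = 313.5790 / 44.8270 = 6.9953
Qh = 6.9953 * 5.6170 = 39.2927 kW

COP = 6.9953, Qh = 39.2927 kW


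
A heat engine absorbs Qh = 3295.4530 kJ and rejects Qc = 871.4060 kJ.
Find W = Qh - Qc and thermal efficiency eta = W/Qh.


W = 3295.4530 - 871.4060 = 2424.0470 kJ
eta = 2424.0470 / 3295.4530 = 0.7356 = 73.5573%

W = 2424.0470 kJ, eta = 73.5573%


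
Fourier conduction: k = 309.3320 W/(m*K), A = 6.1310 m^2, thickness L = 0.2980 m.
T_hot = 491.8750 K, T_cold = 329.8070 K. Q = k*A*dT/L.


dT = 162.0680 K
Q = 309.3320 * 6.1310 * 162.0680 / 0.2980 = 1031423.8614 W

1031423.8614 W


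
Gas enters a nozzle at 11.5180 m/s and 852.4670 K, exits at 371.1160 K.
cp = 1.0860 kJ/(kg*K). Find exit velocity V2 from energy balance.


dT = 481.3510 K
2*cp*1000*dT = 1045494.3720
V1^2 = 132.6643
V2 = sqrt(1045627.0363) = 1022.5591 m/s

1022.5591 m/s


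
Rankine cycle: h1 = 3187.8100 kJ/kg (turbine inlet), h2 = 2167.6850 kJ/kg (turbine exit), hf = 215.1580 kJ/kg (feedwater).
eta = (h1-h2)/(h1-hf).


W = 1020.1250 kJ/kg
Q_in = 2972.6520 kJ/kg
eta = 0.3432 = 34.3170%

eta = 34.3170%


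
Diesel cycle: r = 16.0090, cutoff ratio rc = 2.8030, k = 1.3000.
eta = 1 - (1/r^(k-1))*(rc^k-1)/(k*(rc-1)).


r^(k-1) = 2.2978
rc^k = 3.8187
eta = 0.4766 = 47.6649%

47.6649%


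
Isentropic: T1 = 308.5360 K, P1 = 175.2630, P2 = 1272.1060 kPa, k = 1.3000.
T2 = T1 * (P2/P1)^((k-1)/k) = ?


(k-1)/k = 0.2308
(P2/P1)^exp = 1.5800
T2 = 308.5360 * 1.5800 = 487.4832 K

487.4832 K


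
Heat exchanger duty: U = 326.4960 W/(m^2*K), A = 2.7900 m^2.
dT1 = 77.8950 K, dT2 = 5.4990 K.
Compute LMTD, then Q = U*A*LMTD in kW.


LMTD = 27.3110 K
Q = 326.4960 * 2.7900 * 27.3110 = 24878.2836 W = 24.8783 kW

24.8783 kW


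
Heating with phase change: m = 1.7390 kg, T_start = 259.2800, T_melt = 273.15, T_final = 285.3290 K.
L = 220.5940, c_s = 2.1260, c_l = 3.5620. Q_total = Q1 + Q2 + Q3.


Q1 (sensible, solid) = 1.7390 * 2.1260 * 13.8700 = 51.2790 kJ
Q2 (latent) = 1.7390 * 220.5940 = 383.6130 kJ
Q3 (sensible, liquid) = 1.7390 * 3.5620 * 12.1790 = 75.4406 kJ
Q_total = 510.3325 kJ

510.3325 kJ


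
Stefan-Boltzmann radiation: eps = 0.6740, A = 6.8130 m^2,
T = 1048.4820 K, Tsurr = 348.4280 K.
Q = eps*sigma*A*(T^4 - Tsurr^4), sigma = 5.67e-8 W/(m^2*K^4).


T^4 = 1.2085e+12
Tsurr^4 = 1.4738e+10
Q = 0.6740 * 5.67e-8 * 6.8130 * 1.1938e+12 = 310810.8377 W

310810.8377 W


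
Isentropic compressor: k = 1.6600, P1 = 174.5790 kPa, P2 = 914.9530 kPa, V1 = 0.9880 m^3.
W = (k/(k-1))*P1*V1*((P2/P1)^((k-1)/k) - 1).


(k-1)/k = 0.3976
(P2/P1)^exp = 1.9321
W = 2.5152 * 174.5790 * 0.9880 * (1.9321 - 1) = 404.3661 kJ

404.3661 kJ


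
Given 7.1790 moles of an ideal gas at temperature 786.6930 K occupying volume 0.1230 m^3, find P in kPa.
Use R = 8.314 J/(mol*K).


P = nRT/V = 7.1790 * 8.314 * 786.6930 / 0.1230
= 46954.7205 / 0.1230 = 381745.6948 Pa = 381.7457 kPa

381.7457 kPa


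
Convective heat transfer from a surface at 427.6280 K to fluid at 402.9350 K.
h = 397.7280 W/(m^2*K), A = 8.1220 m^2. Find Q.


dT = 24.6930 K
Q = 397.7280 * 8.1220 * 24.6930 = 79766.9539 W

79766.9539 W


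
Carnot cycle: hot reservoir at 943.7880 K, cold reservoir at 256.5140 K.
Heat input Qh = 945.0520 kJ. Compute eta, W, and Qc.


eta = 1 - 256.5140/943.7880 = 0.7282
W = 0.7282 * 945.0520 = 688.1945 kJ
Qc = 945.0520 - 688.1945 = 256.8575 kJ

eta = 72.8208%, W = 688.1945 kJ, Qc = 256.8575 kJ


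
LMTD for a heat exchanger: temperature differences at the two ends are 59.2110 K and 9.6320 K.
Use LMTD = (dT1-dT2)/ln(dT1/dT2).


dT1/dT2 = 6.1473
ln(dT1/dT2) = 1.8160
LMTD = 49.5790 / 1.8160 = 27.3010 K

27.3010 K


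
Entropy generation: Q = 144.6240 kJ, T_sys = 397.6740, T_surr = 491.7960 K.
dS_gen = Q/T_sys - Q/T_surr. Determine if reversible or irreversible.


dS_sys = 144.6240/397.6740 = 0.3637 kJ/K
dS_surr = -144.6240/491.7960 = -0.2941 kJ/K
dS_gen = 0.3637 - 0.2941 = 0.0696 kJ/K (irreversible)

dS_gen = 0.0696 kJ/K, irreversible


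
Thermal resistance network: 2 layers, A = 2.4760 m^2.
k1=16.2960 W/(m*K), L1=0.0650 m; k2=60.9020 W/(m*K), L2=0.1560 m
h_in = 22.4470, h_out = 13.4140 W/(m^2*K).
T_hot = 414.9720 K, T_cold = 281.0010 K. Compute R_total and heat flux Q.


R_conv_in = 1/(22.4470*2.4760) = 0.0180
R_1 = 0.0650/(16.2960*2.4760) = 0.0016
R_2 = 0.1560/(60.9020*2.4760) = 0.0010
R_conv_out = 1/(13.4140*2.4760) = 0.0301
R_total = 0.0507 K/W
Q = 133.9710 / 0.0507 = 2639.9999 W

R_total = 0.0507 K/W, Q = 2639.9999 W


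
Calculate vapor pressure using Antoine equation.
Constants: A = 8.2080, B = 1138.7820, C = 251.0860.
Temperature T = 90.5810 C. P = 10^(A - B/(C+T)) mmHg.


C+T = 341.6670
B/(C+T) = 3.3330
log10(P) = 8.2080 - 3.3330 = 4.8750
P = 10^4.8750 = 74986.4448 mmHg

74986.4448 mmHg


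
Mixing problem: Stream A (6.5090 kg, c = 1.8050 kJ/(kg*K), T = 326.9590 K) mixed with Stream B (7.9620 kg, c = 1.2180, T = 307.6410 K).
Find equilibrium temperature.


num = 6824.7730
den = 21.4465
Tf = 318.2237 K

318.2237 K


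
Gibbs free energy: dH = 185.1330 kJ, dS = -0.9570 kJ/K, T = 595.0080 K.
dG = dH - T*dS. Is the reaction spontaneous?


T*dS = 595.0080 * -0.9570 = -569.4227 kJ
dG = 185.1330 + 569.4227 = 754.5557 kJ (non-spontaneous)

dG = 754.5557 kJ, non-spontaneous


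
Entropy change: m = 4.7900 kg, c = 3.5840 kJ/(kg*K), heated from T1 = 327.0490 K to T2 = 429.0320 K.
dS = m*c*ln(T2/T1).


T2/T1 = 1.3118
ln(T2/T1) = 0.2714
dS = 4.7900 * 3.5840 * 0.2714 = 4.6596 kJ/K

4.6596 kJ/K


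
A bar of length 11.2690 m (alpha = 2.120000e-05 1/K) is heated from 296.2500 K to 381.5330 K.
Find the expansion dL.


dT = 85.2830 K
dL = 2.120000e-05 * 11.2690 * 85.2830 = 0.020374 m
L_final = 11.289374 m

dL = 0.020374 m


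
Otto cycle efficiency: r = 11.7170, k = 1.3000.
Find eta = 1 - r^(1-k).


r^(k-1) = 2.0924
eta = 1 - 1/2.0924 = 0.5221 = 52.2080%

52.2080%


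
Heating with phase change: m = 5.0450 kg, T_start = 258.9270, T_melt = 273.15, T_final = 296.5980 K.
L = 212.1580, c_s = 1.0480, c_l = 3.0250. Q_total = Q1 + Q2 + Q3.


Q1 (sensible, solid) = 5.0450 * 1.0480 * 14.2230 = 75.1993 kJ
Q2 (latent) = 5.0450 * 212.1580 = 1070.3371 kJ
Q3 (sensible, liquid) = 5.0450 * 3.0250 * 23.4480 = 357.8429 kJ
Q_total = 1503.3792 kJ

1503.3792 kJ


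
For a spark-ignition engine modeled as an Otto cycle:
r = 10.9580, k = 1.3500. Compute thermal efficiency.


r^(k-1) = 2.3116
eta = 1 - 1/2.3116 = 0.5674 = 56.7392%

56.7392%


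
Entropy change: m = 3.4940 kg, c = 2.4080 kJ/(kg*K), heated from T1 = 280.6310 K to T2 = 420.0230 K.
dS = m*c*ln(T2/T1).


T2/T1 = 1.4967
ln(T2/T1) = 0.4033
dS = 3.4940 * 2.4080 * 0.4033 = 3.3929 kJ/K

3.3929 kJ/K


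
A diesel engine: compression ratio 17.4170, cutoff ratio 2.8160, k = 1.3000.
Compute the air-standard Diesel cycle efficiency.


r^(k-1) = 2.3566
rc^k = 3.8417
eta = 0.4892 = 48.9230%

48.9230%


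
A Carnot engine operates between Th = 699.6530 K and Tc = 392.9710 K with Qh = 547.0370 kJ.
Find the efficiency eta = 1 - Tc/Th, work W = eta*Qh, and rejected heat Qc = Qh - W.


eta = 1 - 392.9710/699.6530 = 0.4383
W = 0.4383 * 547.0370 = 239.7852 kJ
Qc = 547.0370 - 239.7852 = 307.2518 kJ

eta = 43.8334%, W = 239.7852 kJ, Qc = 307.2518 kJ


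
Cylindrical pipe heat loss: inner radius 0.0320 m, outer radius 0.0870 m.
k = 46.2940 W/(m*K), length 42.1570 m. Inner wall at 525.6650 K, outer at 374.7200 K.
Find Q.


dT = 150.9450 K
ln(ro/ri) = 1.0002
Q = 2*pi*46.2940*42.1570*150.9450 / 1.0002 = 1850624.1244 W

1850624.1244 W


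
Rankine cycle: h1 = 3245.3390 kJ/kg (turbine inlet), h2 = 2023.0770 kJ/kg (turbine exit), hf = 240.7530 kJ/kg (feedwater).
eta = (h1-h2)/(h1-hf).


W = 1222.2620 kJ/kg
Q_in = 3004.5860 kJ/kg
eta = 0.4068 = 40.6799%

eta = 40.6799%


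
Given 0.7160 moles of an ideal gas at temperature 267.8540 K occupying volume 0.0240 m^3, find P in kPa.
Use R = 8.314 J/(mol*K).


P = nRT/V = 0.7160 * 8.314 * 267.8540 / 0.0240
= 1594.4877 / 0.0240 = 66436.9883 Pa = 66.4370 kPa

66.4370 kPa


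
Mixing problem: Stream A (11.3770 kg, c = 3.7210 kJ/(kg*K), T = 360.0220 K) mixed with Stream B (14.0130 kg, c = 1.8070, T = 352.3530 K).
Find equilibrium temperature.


num = 24163.2088
den = 67.6553
Tf = 357.1517 K

357.1517 K


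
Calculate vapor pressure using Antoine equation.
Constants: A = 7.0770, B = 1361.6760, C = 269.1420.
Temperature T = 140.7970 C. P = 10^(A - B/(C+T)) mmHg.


C+T = 409.9390
B/(C+T) = 3.3217
log10(P) = 7.0770 - 3.3217 = 3.7553
P = 10^3.7553 = 5693.0478 mmHg

5693.0478 mmHg


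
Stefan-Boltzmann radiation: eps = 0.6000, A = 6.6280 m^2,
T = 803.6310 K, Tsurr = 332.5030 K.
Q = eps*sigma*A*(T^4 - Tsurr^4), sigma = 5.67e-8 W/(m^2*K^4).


T^4 = 4.1709e+11
Tsurr^4 = 1.2223e+10
Q = 0.6000 * 5.67e-8 * 6.6280 * 4.0486e+11 = 91290.5680 W

91290.5680 W


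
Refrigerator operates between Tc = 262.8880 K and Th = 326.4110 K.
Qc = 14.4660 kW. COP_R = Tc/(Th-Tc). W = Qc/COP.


COP = 262.8880 / 63.5230 = 4.1385
W = 14.4660 / 4.1385 = 3.4955 kW

COP = 4.1385, W = 3.4955 kW


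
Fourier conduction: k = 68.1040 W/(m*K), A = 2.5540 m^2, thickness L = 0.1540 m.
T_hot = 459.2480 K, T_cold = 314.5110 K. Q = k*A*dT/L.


dT = 144.7370 K
Q = 68.1040 * 2.5540 * 144.7370 / 0.1540 = 163475.3813 W

163475.3813 W


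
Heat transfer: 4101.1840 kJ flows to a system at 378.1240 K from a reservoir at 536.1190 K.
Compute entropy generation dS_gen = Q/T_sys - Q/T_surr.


dS_sys = 4101.1840/378.1240 = 10.8461 kJ/K
dS_surr = -4101.1840/536.1190 = -7.6498 kJ/K
dS_gen = 10.8461 - 7.6498 = 3.1964 kJ/K (irreversible)

dS_gen = 3.1964 kJ/K, irreversible


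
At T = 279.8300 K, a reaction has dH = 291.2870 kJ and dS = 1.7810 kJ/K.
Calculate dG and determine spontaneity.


T*dS = 279.8300 * 1.7810 = 498.3772 kJ
dG = 291.2870 - 498.3772 = -207.0902 kJ (spontaneous)

dG = -207.0902 kJ, spontaneous


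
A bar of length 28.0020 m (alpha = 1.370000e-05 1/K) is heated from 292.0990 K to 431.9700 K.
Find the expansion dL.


dT = 139.8710 K
dL = 1.370000e-05 * 28.0020 * 139.8710 = 0.053658 m
L_final = 28.055658 m

dL = 0.053658 m


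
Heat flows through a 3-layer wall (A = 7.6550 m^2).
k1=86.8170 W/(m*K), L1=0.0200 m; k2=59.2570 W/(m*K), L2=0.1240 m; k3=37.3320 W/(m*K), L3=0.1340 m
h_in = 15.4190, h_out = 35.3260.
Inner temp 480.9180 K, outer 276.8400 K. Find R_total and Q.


R_conv_in = 1/(15.4190*7.6550) = 0.0085
R_1 = 0.0200/(86.8170*7.6550) = 3.0094e-05
R_2 = 0.1240/(59.2570*7.6550) = 0.0003
R_3 = 0.1340/(37.3320*7.6550) = 0.0005
R_conv_out = 1/(35.3260*7.6550) = 0.0037
R_total = 0.0129 K/W
Q = 204.0780 / 0.0129 = 15767.9974 W

R_total = 0.0129 K/W, Q = 15767.9974 W


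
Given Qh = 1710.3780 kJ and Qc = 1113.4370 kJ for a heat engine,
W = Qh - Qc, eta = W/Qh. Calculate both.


W = 1710.3780 - 1113.4370 = 596.9410 kJ
eta = 596.9410 / 1710.3780 = 0.3490 = 34.9011%

W = 596.9410 kJ, eta = 34.9011%


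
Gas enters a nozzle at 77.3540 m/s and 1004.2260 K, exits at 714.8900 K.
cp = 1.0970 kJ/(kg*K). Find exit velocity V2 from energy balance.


dT = 289.3360 K
2*cp*1000*dT = 634803.1840
V1^2 = 5983.6413
V2 = sqrt(640786.8253) = 800.4916 m/s

800.4916 m/s


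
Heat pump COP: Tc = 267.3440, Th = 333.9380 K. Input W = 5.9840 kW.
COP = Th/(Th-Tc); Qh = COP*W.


COP = 333.9380 / 66.5940 = 5.0145
Qh = 5.0145 * 5.9840 = 30.0070 kW

COP = 5.0145, Qh = 30.0070 kW


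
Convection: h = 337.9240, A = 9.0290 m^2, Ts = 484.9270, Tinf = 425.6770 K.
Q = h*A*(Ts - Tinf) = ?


dT = 59.2500 K
Q = 337.9240 * 9.0290 * 59.2500 = 180778.6109 W

180778.6109 W


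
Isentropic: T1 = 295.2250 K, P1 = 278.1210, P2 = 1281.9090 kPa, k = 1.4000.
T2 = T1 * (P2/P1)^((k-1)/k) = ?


(k-1)/k = 0.2857
(P2/P1)^exp = 1.5474
T2 = 295.2250 * 1.5474 = 456.8355 K

456.8355 K


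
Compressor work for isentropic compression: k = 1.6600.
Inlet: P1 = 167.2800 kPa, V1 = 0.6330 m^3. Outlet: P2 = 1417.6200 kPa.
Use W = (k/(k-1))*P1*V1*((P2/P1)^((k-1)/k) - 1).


(k-1)/k = 0.3976
(P2/P1)^exp = 2.3389
W = 2.5152 * 167.2800 * 0.6330 * (2.3389 - 1) = 356.5800 kJ

356.5800 kJ


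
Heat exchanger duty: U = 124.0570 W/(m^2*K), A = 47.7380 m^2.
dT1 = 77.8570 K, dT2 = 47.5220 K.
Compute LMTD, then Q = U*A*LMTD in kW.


LMTD = 61.4466 K
Q = 124.0570 * 47.7380 * 61.4466 = 363900.8230 W = 363.9008 kW

363.9008 kW


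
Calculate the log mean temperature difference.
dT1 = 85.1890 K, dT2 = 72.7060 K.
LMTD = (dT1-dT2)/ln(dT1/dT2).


dT1/dT2 = 1.1717
ln(dT1/dT2) = 0.1584
LMTD = 12.4830 / 0.1584 = 78.7827 K

78.7827 K


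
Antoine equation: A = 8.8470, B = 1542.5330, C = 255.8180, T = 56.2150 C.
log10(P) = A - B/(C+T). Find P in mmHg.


C+T = 312.0330
B/(C+T) = 4.9435
log10(P) = 8.8470 - 4.9435 = 3.9035
P = 10^3.9035 = 8007.6825 mmHg

8007.6825 mmHg


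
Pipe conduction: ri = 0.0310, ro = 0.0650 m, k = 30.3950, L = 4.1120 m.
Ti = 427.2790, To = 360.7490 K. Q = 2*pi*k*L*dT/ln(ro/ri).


dT = 66.5300 K
ln(ro/ri) = 0.7404
Q = 2*pi*30.3950*4.1120*66.5300 / 0.7404 = 70564.4884 W

70564.4884 W


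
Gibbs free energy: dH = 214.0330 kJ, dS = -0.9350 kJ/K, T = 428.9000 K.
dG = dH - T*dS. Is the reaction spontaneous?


T*dS = 428.9000 * -0.9350 = -401.0215 kJ
dG = 214.0330 + 401.0215 = 615.0545 kJ (non-spontaneous)

dG = 615.0545 kJ, non-spontaneous


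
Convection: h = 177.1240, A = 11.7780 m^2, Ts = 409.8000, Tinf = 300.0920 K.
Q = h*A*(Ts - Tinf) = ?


dT = 109.7080 K
Q = 177.1240 * 11.7780 * 109.7080 = 228869.1513 W

228869.1513 W


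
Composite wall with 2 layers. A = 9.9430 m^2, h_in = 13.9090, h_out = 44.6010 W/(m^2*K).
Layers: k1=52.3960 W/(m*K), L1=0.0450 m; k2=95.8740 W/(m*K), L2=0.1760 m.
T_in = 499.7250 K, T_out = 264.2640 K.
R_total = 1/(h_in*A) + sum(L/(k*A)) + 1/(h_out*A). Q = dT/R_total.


R_conv_in = 1/(13.9090*9.9430) = 0.0072
R_1 = 0.0450/(52.3960*9.9430) = 8.6377e-05
R_2 = 0.1760/(95.8740*9.9430) = 0.0002
R_conv_out = 1/(44.6010*9.9430) = 0.0023
R_total = 0.0098 K/W
Q = 235.4610 / 0.0098 = 24133.1042 W

R_total = 0.0098 K/W, Q = 24133.1042 W


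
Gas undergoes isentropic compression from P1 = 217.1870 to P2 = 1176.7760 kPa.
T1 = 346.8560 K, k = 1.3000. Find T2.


(k-1)/k = 0.2308
(P2/P1)^exp = 1.4769
T2 = 346.8560 * 1.4769 = 512.2731 K

512.2731 K


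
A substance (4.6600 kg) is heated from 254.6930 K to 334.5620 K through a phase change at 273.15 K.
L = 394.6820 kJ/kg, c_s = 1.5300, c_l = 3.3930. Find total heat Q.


Q1 (sensible, solid) = 4.6600 * 1.5300 * 18.4570 = 131.5947 kJ
Q2 (latent) = 4.6600 * 394.6820 = 1839.2181 kJ
Q3 (sensible, liquid) = 4.6600 * 3.3930 * 61.4120 = 971.0085 kJ
Q_total = 2941.8213 kJ

2941.8213 kJ


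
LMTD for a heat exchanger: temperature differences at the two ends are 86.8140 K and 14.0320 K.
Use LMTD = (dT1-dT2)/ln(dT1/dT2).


dT1/dT2 = 6.1869
ln(dT1/dT2) = 1.8224
LMTD = 72.7820 / 1.8224 = 39.9368 K

39.9368 K


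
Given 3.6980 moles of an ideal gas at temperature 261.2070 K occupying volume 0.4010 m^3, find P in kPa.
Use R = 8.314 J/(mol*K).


P = nRT/V = 3.6980 * 8.314 * 261.2070 / 0.4010
= 8030.8541 / 0.4010 = 20027.0677 Pa = 20.0271 kPa

20.0271 kPa


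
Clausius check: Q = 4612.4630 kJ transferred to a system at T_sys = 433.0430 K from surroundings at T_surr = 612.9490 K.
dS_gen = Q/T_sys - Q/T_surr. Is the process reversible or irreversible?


dS_sys = 4612.4630/433.0430 = 10.6513 kJ/K
dS_surr = -4612.4630/612.9490 = -7.5250 kJ/K
dS_gen = 10.6513 - 7.5250 = 3.1262 kJ/K (irreversible)

dS_gen = 3.1262 kJ/K, irreversible


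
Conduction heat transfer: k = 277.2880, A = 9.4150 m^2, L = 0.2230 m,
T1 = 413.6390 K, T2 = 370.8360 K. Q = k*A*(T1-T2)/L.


dT = 42.8030 K
Q = 277.2880 * 9.4150 * 42.8030 / 0.2230 = 501095.7805 W

501095.7805 W


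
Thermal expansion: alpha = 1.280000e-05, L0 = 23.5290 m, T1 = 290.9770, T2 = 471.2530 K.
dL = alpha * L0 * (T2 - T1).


dT = 180.2760 K
dL = 1.280000e-05 * 23.5290 * 180.2760 = 0.054294 m
L_final = 23.583294 m

dL = 0.054294 m


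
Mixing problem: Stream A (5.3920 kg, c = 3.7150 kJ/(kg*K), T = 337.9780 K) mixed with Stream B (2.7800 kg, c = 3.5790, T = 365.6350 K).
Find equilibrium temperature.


num = 10408.0613
den = 29.9809
Tf = 347.1564 K

347.1564 K


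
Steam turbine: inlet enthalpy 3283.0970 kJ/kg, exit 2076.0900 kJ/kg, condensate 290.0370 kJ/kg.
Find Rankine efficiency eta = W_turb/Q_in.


W = 1207.0070 kJ/kg
Q_in = 2993.0600 kJ/kg
eta = 0.4033 = 40.3269%

eta = 40.3269%


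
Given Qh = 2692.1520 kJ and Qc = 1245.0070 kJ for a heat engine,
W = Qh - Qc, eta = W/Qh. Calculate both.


W = 2692.1520 - 1245.0070 = 1447.1450 kJ
eta = 1447.1450 / 2692.1520 = 0.5375 = 53.7542%

W = 1447.1450 kJ, eta = 53.7542%


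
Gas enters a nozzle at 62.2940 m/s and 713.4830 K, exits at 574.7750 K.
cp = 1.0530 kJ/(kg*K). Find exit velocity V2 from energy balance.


dT = 138.7080 K
2*cp*1000*dT = 292119.0480
V1^2 = 3880.5424
V2 = sqrt(295999.5904) = 544.0584 m/s

544.0584 m/s


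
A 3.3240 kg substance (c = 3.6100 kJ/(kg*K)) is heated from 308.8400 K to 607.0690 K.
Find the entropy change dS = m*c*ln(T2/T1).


T2/T1 = 1.9656
ln(T2/T1) = 0.6758
dS = 3.3240 * 3.6100 * 0.6758 = 8.1096 kJ/K

8.1096 kJ/K


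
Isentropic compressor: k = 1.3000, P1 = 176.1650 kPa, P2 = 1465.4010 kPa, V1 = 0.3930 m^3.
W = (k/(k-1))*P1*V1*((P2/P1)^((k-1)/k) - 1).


(k-1)/k = 0.2308
(P2/P1)^exp = 1.6305
W = 4.3333 * 176.1650 * 0.3930 * (1.6305 - 1) = 189.1505 kJ

189.1505 kJ


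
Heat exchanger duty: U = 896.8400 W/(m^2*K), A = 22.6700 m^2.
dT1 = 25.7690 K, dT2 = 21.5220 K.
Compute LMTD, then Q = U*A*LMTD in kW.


LMTD = 23.5818 K
Q = 896.8400 * 22.6700 * 23.5818 = 479450.0349 W = 479.4500 kW

479.4500 kW


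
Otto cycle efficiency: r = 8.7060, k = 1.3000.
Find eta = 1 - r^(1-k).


r^(k-1) = 1.9140
eta = 1 - 1/1.9140 = 0.4775 = 47.7538%

47.7538%


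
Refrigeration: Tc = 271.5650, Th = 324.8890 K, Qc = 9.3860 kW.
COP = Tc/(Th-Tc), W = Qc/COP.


COP = 271.5650 / 53.3240 = 5.0927
W = 9.3860 / 5.0927 = 1.8430 kW

COP = 5.0927, W = 1.8430 kW


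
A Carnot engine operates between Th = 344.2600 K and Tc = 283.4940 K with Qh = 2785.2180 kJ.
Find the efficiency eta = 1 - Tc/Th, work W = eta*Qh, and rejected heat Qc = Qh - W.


eta = 1 - 283.4940/344.2600 = 0.1765
W = 0.1765 * 2785.2180 = 491.6242 kJ
Qc = 2785.2180 - 491.6242 = 2293.5938 kJ

eta = 17.6512%, W = 491.6242 kJ, Qc = 2293.5938 kJ


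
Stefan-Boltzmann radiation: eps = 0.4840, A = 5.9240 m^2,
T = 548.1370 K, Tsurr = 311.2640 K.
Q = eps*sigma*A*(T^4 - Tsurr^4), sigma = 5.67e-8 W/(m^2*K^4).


T^4 = 9.0273e+10
Tsurr^4 = 9.3868e+09
Q = 0.4840 * 5.67e-8 * 5.9240 * 8.0886e+10 = 13149.7220 W

13149.7220 W
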